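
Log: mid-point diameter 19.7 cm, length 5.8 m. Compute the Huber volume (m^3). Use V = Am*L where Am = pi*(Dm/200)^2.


Huber: V = Am * L,  Am = pi*(Dm/200)^2
Am = pi*(19.7/200)^2 = 0.030481 m^2
V = 0.030481*5.8 = 0.1768 m^3

0.1768


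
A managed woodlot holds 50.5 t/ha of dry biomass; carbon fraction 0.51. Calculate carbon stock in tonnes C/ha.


Formula: Carbon Stock = Biomass * Carbon Fraction
C = 50.5 t/ha * 0.51
C = 25.8 t C/ha

25.8


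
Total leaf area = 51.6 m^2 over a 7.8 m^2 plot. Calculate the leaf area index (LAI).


Formula: LAI = total leaf area / ground area  (dimensionless)
LAI = 51.6 m^2 / 7.8 m^2
LAI = 6.62

6.62


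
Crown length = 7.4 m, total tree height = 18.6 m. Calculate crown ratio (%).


Formula: Crown Ratio = (Crown Length / Total Height) * 100
CR = (7.4 m / 18.6 m) * 100
CR = 0.3978 * 100 = 39.8%

39.8


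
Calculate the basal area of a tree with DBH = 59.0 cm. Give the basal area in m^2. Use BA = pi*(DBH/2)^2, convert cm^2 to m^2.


Formula: BA = pi * (DBH/2)^2 / 10000  (cm^2 to m^2)
Radius = DBH/2 = 59.0/2 = 29.5 cm
BA = pi * 29.5^2 / 10000
   = 2733.971 cm^2 / 10000
   = 0.2734 m^2

0.2734


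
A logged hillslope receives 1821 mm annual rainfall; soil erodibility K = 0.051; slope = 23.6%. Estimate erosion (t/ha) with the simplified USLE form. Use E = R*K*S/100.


Formula: E = R * K * S / 100  (simplified USLE)
R * K = 1821 * 0.051 = 92.871
E = 92.871 * 23.6 / 100 = 21.92 t/ha

21.92


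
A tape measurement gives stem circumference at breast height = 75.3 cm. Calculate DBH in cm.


Formula: DBH = C / pi
DBH = 75.3 / pi
pi = 3.14159...
DBH = 24.0 cm

24.0


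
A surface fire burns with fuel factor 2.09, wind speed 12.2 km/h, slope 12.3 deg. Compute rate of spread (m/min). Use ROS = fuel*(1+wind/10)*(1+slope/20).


Formula: ROS = fuel * (1 + wind/10) * (1 + slope/20)
Wind factor = 1 + 12.2/10 = 2.22
Slope factor = 1 + 12.3/20 = 1.615
ROS = 2.09 * 2.22 * 1.615 = 7.49 m/min

7.49


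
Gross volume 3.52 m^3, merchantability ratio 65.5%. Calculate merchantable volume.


Formula: MV = V_total * (merchantable_pct / 100)
Merchantable fraction = 65.5% / 100 = 0.655
MV = 3.52 m^3 * 0.655 = 2.306 m^3

2.306


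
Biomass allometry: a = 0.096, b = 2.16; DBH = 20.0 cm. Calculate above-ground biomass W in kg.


Formula: W = a * DBH^b  (allometric power law)
DBH^b = 20.0^2.16 = 645.9885
W = 0.096 * 645.9885 = 62.0 kg

62.0


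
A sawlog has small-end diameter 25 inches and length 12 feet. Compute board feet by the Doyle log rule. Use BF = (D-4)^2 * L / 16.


Doyle: BF = (D - 4)^2 * L / 16
Adjusted diameter = 25 - 4 = 21 in
(D-4)^2 = 21^2 = 441
BF = 441 * 12 / 16 = 331 BF

331


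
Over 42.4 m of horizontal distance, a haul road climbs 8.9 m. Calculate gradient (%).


Formula: Gradient = rise / run * 100
Gradient = 8.9 / 42.4 * 100 = 21.0%

21.0


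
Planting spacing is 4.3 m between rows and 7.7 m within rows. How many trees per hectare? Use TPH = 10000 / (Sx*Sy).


Formula: TPH = 10000 m^2/ha / (spacing_x * spacing_y)
Area per tree = 4.3 m * 7.7 m = 33.11 m^2
TPH = 10000 / 33.11 = 302 trees/ha

302


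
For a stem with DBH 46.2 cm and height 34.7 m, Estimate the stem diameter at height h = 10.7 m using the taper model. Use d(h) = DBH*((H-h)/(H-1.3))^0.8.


Taper: d(h) = DBH * ((H - h) / (H - 1.3))^0.8
Numerator = H - h = 34.7 - 10.7 = 24.0 m
Denominator = H - 1.3 = 34.7 - 1.3 = 33.4 m
Ratio = 24.0 / 33.4 = 0.71856
d = 46.2 * 0.71856^0.8 = 35.5 cm

35.5


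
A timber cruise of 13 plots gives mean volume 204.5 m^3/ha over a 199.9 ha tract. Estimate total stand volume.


Formula: Total Volume = Mean Volume per ha * Total Area
Total Volume = 204.5 m^3/ha * 199.9 ha
Total Volume = 40880 m^3

40880


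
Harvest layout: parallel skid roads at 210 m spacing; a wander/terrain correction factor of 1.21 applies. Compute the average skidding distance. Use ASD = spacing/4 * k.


Formula: ASD = (spacing / 4) * correction
Uncorrected distance = spacing / 4 = 210 / 4 = 52.5 m
ASD = 52.5 * 1.21 = 64 m

64


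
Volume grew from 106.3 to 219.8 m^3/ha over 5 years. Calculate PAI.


Formula: PAI = (V_T2 - V_T1) / (T2 - T1)
Volume increment = 219.8 - 106.3 = 113.5 m^3/ha
PAI = 113.5 / 5 = 22.7 m^3/ha/year

22.7


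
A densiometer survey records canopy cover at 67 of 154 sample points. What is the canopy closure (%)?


Formula: Canopy closure = covered points / total points * 100
Closure = 67 / 154 * 100
Closure = 0.4351 * 100 = 43.5%

43.5


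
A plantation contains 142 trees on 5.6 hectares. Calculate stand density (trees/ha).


Formula: Stand Density = N_trees / Area_ha
Density = 142 trees / 5.6 ha
Density = 25 trees/ha

25


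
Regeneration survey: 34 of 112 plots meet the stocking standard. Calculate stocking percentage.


Formula: Stocking % = stocked plots / total plots * 100
Stocking = 34 / 112 * 100
Stocking = 0.3036 * 100 = 30.4%

30.4


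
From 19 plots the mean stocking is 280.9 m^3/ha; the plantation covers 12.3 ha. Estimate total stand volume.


Formula: Total Volume = Mean Volume per ha * Total Area
Total Volume = 280.9 m^3/ha * 12.3 ha
Total Volume = 3455 m^3

3455


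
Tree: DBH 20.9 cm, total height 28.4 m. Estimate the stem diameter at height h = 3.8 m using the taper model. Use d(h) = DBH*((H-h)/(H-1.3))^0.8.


Taper: d(h) = DBH * ((H - h) / (H - 1.3))^0.8
Numerator = H - h = 28.4 - 3.8 = 24.6 m
Denominator = H - 1.3 = 28.4 - 1.3 = 27.1 m
Ratio = 24.6 / 27.1 = 0.90775
d = 20.9 * 0.90775^0.8 = 19.3 cm

19.3


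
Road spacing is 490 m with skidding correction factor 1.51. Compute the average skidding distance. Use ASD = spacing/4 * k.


Formula: ASD = (spacing / 4) * correction
Uncorrected distance = spacing / 4 = 490 / 4 = 122.5 m
ASD = 122.5 * 1.51 = 185 m

185


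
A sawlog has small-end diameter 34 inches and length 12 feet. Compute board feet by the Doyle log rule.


Doyle: BF = (D - 4)^2 * L / 16
Adjusted diameter = 34 - 4 = 30 in
(D-4)^2 = 30^2 = 900
BF = 900 * 12 / 16 = 675 BF

675


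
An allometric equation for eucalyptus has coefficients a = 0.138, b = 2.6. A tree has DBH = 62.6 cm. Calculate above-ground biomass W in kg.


Formula: W = a * DBH^b  (allometric power law)
DBH^b = 62.6^2.6 = 46891.4072
W = 0.138 * 46891.4072 = 6471.0 kg

6471.0


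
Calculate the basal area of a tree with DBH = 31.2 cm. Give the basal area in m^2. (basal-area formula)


Formula: BA = pi * (DBH/2)^2 / 10000  (cm^2 to m^2)
Radius = DBH/2 = 31.2/2 = 15.6 cm
BA = pi * 15.6^2 / 10000
   = 764.538 cm^2 / 10000
   = 0.0765 m^2

0.0765


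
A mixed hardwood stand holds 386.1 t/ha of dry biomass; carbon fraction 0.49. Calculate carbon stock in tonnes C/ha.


Formula: Carbon Stock = Biomass * Carbon Fraction
C = 386.1 t/ha * 0.49
C = 189.2 t C/ha

189.2


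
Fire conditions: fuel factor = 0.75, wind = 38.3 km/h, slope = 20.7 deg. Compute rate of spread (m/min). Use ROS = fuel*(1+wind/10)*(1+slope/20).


Formula: ROS = fuel * (1 + wind/10) * (1 + slope/20)
Wind factor = 1 + 38.3/10 = 4.83
Slope factor = 1 + 20.7/20 = 2.035
ROS = 0.75 * 4.83 * 2.035 = 7.37 m/min

7.37


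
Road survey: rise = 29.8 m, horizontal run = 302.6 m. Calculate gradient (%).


Formula: Gradient = rise / run * 100
Gradient = 29.8 / 302.6 * 100 = 9.8%

9.8


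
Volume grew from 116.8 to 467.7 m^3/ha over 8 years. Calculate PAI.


Formula: PAI = (V_T2 - V_T1) / (T2 - T1)
Volume increment = 467.7 - 116.8 = 350.9 m^3/ha
PAI = 350.9 / 8 = 43.86 m^3/ha/year

43.86


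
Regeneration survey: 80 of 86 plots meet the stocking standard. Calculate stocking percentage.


Formula: Stocking % = stocked plots / total plots * 100
Stocking = 80 / 86 * 100
Stocking = 0.9302 * 100 = 93.0%

93.0


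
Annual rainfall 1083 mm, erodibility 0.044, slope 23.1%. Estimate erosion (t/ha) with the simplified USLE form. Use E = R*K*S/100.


Formula: E = R * K * S / 100  (simplified USLE)
R * K = 1083 * 0.044 = 47.652
E = 47.652 * 23.1 / 100 = 11.01 t/ha

11.01


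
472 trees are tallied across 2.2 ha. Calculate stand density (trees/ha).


Formula: Stand Density = N_trees / Area_ha
Density = 472 trees / 2.2 ha
Density = 215 trees/ha

215


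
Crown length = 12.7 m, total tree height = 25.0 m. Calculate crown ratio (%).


Formula: Crown Ratio = (Crown Length / Total Height) * 100
CR = (12.7 m / 25.0 m) * 100
CR = 0.508 * 100 = 50.8%

50.8


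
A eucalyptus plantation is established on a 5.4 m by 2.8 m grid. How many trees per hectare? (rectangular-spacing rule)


Formula: TPH = 10000 m^2/ha / (spacing_x * spacing_y)
Area per tree = 5.4 m * 2.8 m = 15.12 m^2
TPH = 10000 / 15.12 = 661 trees/ha

661


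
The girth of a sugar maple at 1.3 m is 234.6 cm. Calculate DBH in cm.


Formula: DBH = C / pi
DBH = 234.6 / pi
pi = 3.14159...
DBH = 74.7 cm

74.7


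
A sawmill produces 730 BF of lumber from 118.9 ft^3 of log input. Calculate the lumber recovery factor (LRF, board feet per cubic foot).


Formula: LRF = Lumber Output (BF) / Log Input (ft^3)
LRF = 730 BF / 118.9 ft^3
LRF = 6.14 BF/ft^3

6.14


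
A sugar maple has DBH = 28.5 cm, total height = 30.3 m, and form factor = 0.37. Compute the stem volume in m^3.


Formula: V = pi * (DBH/200)^2 * H * ff
Radius = DBH/200 = 28.5/200 = 0.1425 m
Radius^2 = 0.1425^2 = 0.02030625 m^2
V = pi * 0.02030625 * 30.3 * 0.37
V = 0.715 m^3

0.715


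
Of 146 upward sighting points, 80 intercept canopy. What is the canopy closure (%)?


Formula: Canopy closure = covered points / total points * 100
Closure = 80 / 146 * 100
Closure = 0.5479 * 100 = 54.8%

54.8


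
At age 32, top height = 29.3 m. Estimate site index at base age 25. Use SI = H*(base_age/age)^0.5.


Formula: SI = H_dom * (base_age / age)^0.5
Age ratio = 25 / 32 = 0.78125
sqrt(age_ratio) = 0.88388
SI = 29.3 * 0.88388 = 25.9 m

25.9


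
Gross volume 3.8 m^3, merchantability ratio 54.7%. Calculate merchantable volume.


Formula: MV = V_total * (merchantable_pct / 100)
Merchantable fraction = 54.7% / 100 = 0.547
MV = 3.8 m^3 * 0.547 = 2.079 m^3

2.079


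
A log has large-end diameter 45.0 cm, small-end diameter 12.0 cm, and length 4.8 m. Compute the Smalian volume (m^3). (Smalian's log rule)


Smalian: V = (A1 + A2)/2 * L,  A = pi*(D/200)^2
A1 = pi*(45.0/200)^2 = 0.159043 m^2
A2 = pi*(12.0/200)^2 = 0.01131 m^2
V = (0.159043+0.01131)/2*4.8 = 0.4088 m^3

0.4088


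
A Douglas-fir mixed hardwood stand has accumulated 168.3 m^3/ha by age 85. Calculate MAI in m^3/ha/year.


Formula: MAI = Total Volume / Stand Age
MAI = 168.3 m^3/ha / 85 years
MAI = 1.98 m^3/ha/year

1.98


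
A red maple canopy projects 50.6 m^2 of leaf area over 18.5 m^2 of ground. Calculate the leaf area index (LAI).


Formula: LAI = total leaf area / ground area  (dimensionless)
LAI = 50.6 m^2 / 18.5 m^2
LAI = 2.74

2.74


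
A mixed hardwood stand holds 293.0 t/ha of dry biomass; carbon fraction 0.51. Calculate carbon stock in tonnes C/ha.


Formula: Carbon Stock = Biomass * Carbon Fraction
C = 293.0 t/ha * 0.51
C = 149.4 t C/ha

149.4


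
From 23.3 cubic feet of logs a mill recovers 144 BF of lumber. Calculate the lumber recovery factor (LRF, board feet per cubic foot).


Formula: LRF = Lumber Output (BF) / Log Input (ft^3)
LRF = 144 BF / 23.3 ft^3
LRF = 6.18 BF/ft^3

6.18


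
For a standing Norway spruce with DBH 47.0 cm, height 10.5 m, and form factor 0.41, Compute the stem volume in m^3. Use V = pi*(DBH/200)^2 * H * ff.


Formula: V = pi * (DBH/200)^2 * H * ff
Radius = DBH/200 = 47.0/200 = 0.235 m
Radius^2 = 0.235^2 = 0.055225 m^2
V = pi * 0.055225 * 10.5 * 0.41
V = 0.747 m^3

0.747


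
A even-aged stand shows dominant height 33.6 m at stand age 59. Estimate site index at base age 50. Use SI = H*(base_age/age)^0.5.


Formula: SI = H_dom * (base_age / age)^0.5
Age ratio = 50 / 59 = 0.84746
sqrt(age_ratio) = 0.92057
SI = 33.6 * 0.92057 = 30.9 m

30.9


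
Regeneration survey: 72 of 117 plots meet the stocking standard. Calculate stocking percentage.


Formula: Stocking % = stocked plots / total plots * 100
Stocking = 72 / 117 * 100
Stocking = 0.6154 * 100 = 61.5%

61.5


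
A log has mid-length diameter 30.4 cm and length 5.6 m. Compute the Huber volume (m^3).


Huber: V = Am * L,  Am = pi*(Dm/200)^2
Am = pi*(30.4/200)^2 = 0.072583 m^2
V = 0.072583*5.6 = 0.4065 m^3

0.4065


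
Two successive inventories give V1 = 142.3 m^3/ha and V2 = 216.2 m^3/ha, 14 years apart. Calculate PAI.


Formula: PAI = (V_T2 - V_T1) / (T2 - T1)
Volume increment = 216.2 - 142.3 = 73.9 m^3/ha
PAI = 73.9 / 14 = 5.28 m^3/ha/year

5.28


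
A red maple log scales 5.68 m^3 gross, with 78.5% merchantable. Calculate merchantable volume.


Formula: MV = V_total * (merchantable_pct / 100)
Merchantable fraction = 78.5% / 100 = 0.785
MV = 5.68 m^3 * 0.785 = 4.459 m^3

4.459


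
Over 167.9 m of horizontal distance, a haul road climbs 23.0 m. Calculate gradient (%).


Formula: Gradient = rise / run * 100
Gradient = 23.0 / 167.9 * 100 = 13.7%

13.7


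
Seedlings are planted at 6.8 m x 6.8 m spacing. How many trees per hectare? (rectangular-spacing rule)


Formula: TPH = 10000 m^2/ha / (spacing_x * spacing_y)
Area per tree = 6.8 m * 6.8 m = 46.24 m^2
TPH = 10000 / 46.24 = 216 trees/ha

216


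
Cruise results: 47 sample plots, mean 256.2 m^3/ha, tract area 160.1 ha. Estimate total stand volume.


Formula: Total Volume = Mean Volume per ha * Total Area
Total Volume = 256.2 m^3/ha * 160.1 ha
Total Volume = 41018 m^3

41018


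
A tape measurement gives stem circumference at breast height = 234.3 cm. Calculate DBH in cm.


Formula: DBH = C / pi
DBH = 234.3 / pi
pi = 3.14159...
DBH = 74.6 cm

74.6


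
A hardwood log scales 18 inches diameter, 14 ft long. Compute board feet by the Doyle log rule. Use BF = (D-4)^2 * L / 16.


Doyle: BF = (D - 4)^2 * L / 16
Adjusted diameter = 18 - 4 = 14 in
(D-4)^2 = 14^2 = 196
BF = 196 * 14 / 16 = 172 BF

172


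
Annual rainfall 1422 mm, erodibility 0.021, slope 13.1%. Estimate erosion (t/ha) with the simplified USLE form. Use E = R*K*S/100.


Formula: E = R * K * S / 100  (simplified USLE)
R * K = 1422 * 0.021 = 29.862
E = 29.862 * 13.1 / 100 = 3.91 t/ha

3.91


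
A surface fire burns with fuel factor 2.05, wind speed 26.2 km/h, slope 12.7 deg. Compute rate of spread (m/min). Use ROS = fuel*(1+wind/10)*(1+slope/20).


Formula: ROS = fuel * (1 + wind/10) * (1 + slope/20)
Wind factor = 1 + 26.2/10 = 3.62
Slope factor = 1 + 12.7/20 = 1.635
ROS = 2.05 * 3.62 * 1.635 = 12.13 m/min

12.13


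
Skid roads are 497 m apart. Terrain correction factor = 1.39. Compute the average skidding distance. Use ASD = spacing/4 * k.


Formula: ASD = (spacing / 4) * correction
Uncorrected distance = spacing / 4 = 497 / 4 = 124.25 m
ASD = 124.25 * 1.39 = 173 m

173


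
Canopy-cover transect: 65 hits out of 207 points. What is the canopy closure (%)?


Formula: Canopy closure = covered points / total points * 100
Closure = 65 / 207 * 100
Closure = 0.314 * 100 = 31.4%

31.4


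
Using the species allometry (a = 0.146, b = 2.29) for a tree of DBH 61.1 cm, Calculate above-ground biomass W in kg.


Formula: W = a * DBH^b  (allometric power law)
DBH^b = 61.1^2.29 = 12303.6614
W = 0.146 * 12303.6614 = 1796.3 kg

1796.3


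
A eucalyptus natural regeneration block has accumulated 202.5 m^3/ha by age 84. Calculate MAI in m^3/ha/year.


Formula: MAI = Total Volume / Stand Age
MAI = 202.5 m^3/ha / 84 years
MAI = 2.41 m^3/ha/year

2.41


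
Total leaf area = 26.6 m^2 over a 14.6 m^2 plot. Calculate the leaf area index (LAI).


Formula: LAI = total leaf area / ground area  (dimensionless)
LAI = 26.6 m^2 / 14.6 m^2
LAI = 1.82

1.82


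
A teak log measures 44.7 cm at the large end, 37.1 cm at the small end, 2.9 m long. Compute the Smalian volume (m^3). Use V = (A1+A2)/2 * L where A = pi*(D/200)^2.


Smalian: V = (A1 + A2)/2 * L,  A = pi*(D/200)^2
A1 = pi*(44.7/200)^2 = 0.15693 m^2
A2 = pi*(37.1/200)^2 = 0.108103 m^2
V = (0.15693+0.108103)/2*2.9 = 0.3843 m^3

0.3843


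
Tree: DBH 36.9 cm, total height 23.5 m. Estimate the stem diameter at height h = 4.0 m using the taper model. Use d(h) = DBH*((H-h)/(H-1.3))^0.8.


Taper: d(h) = DBH * ((H - h) / (H - 1.3))^0.8
Numerator = H - h = 23.5 - 4.0 = 19.5 m
Denominator = H - 1.3 = 23.5 - 1.3 = 22.2 m
Ratio = 19.5 / 22.2 = 0.87838
d = 36.9 * 0.87838^0.8 = 33.3 cm

33.3


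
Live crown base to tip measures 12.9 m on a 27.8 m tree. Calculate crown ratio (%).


Formula: Crown Ratio = (Crown Length / Total Height) * 100
CR = (12.9 m / 27.8 m) * 100
CR = 0.464 * 100 = 46.4%

46.4


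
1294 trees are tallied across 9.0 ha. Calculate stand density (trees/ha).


Formula: Stand Density = N_trees / Area_ha
Density = 1294 trees / 9.0 ha
Density = 144 trees/ha

144


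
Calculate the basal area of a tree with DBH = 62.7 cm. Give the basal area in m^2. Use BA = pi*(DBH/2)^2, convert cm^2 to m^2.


Formula: BA = pi * (DBH/2)^2 / 10000  (cm^2 to m^2)
Radius = DBH/2 = 62.7/2 = 31.35 cm
BA = pi * 31.35^2 / 10000
   = 3087.6279 cm^2 / 10000
   = 0.3088 m^2

0.3088


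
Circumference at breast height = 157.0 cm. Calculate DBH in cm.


Formula: DBH = C / pi
DBH = 157.0 / pi
pi = 3.14159...
DBH = 50.0 cm

50.0


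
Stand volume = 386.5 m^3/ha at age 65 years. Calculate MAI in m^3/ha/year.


Formula: MAI = Total Volume / Stand Age
MAI = 386.5 m^3/ha / 65 years
MAI = 5.95 m^3/ha/year

5.95


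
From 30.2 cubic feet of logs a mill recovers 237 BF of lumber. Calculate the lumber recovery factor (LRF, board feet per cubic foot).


Formula: LRF = Lumber Output (BF) / Log Input (ft^3)
LRF = 237 BF / 30.2 ft^3
LRF = 7.85 BF/ft^3

7.85


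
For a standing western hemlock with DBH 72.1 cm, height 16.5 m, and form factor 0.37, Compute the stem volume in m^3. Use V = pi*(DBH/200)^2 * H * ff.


Formula: V = pi * (DBH/200)^2 * H * ff
Radius = DBH/200 = 72.1/200 = 0.3605 m
Radius^2 = 0.3605^2 = 0.12996025 m^2
V = pi * 0.12996025 * 16.5 * 0.37
V = 2.493 m^3

2.493


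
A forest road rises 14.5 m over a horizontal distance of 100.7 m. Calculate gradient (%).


Formula: Gradient = rise / run * 100
Gradient = 14.5 / 100.7 * 100 = 14.4%

14.4


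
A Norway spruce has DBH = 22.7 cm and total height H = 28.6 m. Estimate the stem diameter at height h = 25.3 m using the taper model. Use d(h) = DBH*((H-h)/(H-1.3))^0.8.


Taper: d(h) = DBH * ((H - h) / (H - 1.3))^0.8
Numerator = H - h = 28.6 - 25.3 = 3.3 m
Denominator = H - 1.3 = 28.6 - 1.3 = 27.3 m
Ratio = 3.3 / 27.3 = 0.12088
d = 22.7 * 0.12088^0.8 = 4.2 cm

4.2


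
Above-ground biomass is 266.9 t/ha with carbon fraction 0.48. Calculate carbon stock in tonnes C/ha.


Formula: Carbon Stock = Biomass * Carbon Fraction
C = 266.9 t/ha * 0.48
C = 128.1 t C/ha

128.1


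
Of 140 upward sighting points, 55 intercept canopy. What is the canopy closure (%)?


Formula: Canopy closure = covered points / total points * 100
Closure = 55 / 140 * 100
Closure = 0.3929 * 100 = 39.3%

39.3


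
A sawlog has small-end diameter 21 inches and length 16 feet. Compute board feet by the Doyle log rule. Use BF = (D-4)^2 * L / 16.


Doyle: BF = (D - 4)^2 * L / 16
Adjusted diameter = 21 - 4 = 17 in
(D-4)^2 = 17^2 = 289
BF = 289 * 16 / 16 = 289 BF

289


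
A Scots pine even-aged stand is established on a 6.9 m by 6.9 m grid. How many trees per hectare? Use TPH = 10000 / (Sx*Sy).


Formula: TPH = 10000 m^2/ha / (spacing_x * spacing_y)
Area per tree = 6.9 m * 6.9 m = 47.61 m^2
TPH = 10000 / 47.61 = 210 trees/ha

210


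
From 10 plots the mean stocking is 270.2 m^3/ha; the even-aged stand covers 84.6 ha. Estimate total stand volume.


Formula: Total Volume = Mean Volume per ha * Total Area
Total Volume = 270.2 m^3/ha * 84.6 ha
Total Volume = 22859 m^3

22859


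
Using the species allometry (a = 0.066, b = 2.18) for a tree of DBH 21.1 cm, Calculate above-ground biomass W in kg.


Formula: W = a * DBH^b  (allometric power law)
DBH^b = 21.1^2.18 = 770.7894
W = 0.066 * 770.7894 = 50.9 kg

50.9


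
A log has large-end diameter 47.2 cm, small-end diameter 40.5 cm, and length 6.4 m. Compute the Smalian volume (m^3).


Smalian: V = (A1 + A2)/2 * L,  A = pi*(D/200)^2
A1 = pi*(47.2/200)^2 = 0.174974 m^2
A2 = pi*(40.5/200)^2 = 0.128825 m^2
V = (0.174974+0.128825)/2*6.4 = 0.9722 m^3

0.9722


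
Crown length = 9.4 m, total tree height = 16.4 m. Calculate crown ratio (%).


Formula: Crown Ratio = (Crown Length / Total Height) * 100
CR = (9.4 m / 16.4 m) * 100
CR = 0.5732 * 100 = 57.3%

57.3


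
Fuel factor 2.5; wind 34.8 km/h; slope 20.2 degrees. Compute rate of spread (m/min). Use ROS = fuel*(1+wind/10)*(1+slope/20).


Formula: ROS = fuel * (1 + wind/10) * (1 + slope/20)
Wind factor = 1 + 34.8/10 = 4.48
Slope factor = 1 + 20.2/20 = 2.01
ROS = 2.5 * 4.48 * 2.01 = 22.51 m/min

22.51


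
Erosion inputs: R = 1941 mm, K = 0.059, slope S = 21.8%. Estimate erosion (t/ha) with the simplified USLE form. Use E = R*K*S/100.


Formula: E = R * K * S / 100  (simplified USLE)
R * K = 1941 * 0.059 = 114.519
E = 114.519 * 21.8 / 100 = 24.97 t/ha

24.97


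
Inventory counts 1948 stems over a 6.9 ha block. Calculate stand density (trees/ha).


Formula: Stand Density = N_trees / Area_ha
Density = 1948 trees / 6.9 ha
Density = 282 trees/ha

282


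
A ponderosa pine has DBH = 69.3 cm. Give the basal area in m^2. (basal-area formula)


Formula: BA = pi * (DBH/2)^2 / 10000  (cm^2 to m^2)
Radius = DBH/2 = 69.3/2 = 34.65 cm
BA = pi * 34.65^2 / 10000
   = 3771.8668 cm^2 / 10000
   = 0.3772 m^2

0.3772


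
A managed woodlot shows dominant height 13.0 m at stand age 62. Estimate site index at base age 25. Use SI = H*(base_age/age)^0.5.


Formula: SI = H_dom * (base_age / age)^0.5
Age ratio = 25 / 62 = 0.40323
sqrt(age_ratio) = 0.635
SI = 13.0 * 0.635 = 8.3 m

8.3


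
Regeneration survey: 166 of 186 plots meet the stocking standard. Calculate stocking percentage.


Formula: Stocking % = stocked plots / total plots * 100
Stocking = 166 / 186 * 100
Stocking = 0.8925 * 100 = 89.2%

89.2


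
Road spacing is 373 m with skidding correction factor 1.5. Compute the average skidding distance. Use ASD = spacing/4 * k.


Formula: ASD = (spacing / 4) * correction
Uncorrected distance = spacing / 4 = 373 / 4 = 93.25 m
ASD = 93.25 * 1.5 = 140 m

140


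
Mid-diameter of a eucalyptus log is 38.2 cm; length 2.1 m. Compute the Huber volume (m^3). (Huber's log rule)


Huber: V = Am * L,  Am = pi*(Dm/200)^2
Am = pi*(38.2/200)^2 = 0.114608 m^2
V = 0.114608*2.1 = 0.2407 m^3

0.2407


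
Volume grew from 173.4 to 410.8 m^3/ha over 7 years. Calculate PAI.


Formula: PAI = (V_T2 - V_T1) / (T2 - T1)
Volume increment = 410.8 - 173.4 = 237.4 m^3/ha
PAI = 237.4 / 7 = 33.91 m^3/ha/year

33.91


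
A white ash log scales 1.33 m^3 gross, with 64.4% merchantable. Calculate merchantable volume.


Formula: MV = V_total * (merchantable_pct / 100)
Merchantable fraction = 64.4% / 100 = 0.644
MV = 1.33 m^3 * 0.644 = 0.857 m^3

0.857


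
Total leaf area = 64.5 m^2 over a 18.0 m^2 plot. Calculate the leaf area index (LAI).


Formula: LAI = total leaf area / ground area  (dimensionless)
LAI = 64.5 m^2 / 18.0 m^2
LAI = 3.58

3.58


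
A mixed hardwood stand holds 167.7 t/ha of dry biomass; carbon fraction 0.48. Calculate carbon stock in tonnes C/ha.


Formula: Carbon Stock = Biomass * Carbon Fraction
C = 167.7 t/ha * 0.48
C = 80.5 t C/ha

80.5


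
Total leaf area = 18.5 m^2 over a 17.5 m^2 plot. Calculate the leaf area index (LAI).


Formula: LAI = total leaf area / ground area  (dimensionless)
LAI = 18.5 m^2 / 17.5 m^2
LAI = 1.06

1.06


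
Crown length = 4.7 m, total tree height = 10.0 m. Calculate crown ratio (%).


Formula: Crown Ratio = (Crown Length / Total Height) * 100
CR = (4.7 m / 10.0 m) * 100
CR = 0.47 * 100 = 47.0%

47.0


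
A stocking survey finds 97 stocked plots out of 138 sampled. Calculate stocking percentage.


Formula: Stocking % = stocked plots / total plots * 100
Stocking = 97 / 138 * 100
Stocking = 0.7029 * 100 = 70.3%

70.3


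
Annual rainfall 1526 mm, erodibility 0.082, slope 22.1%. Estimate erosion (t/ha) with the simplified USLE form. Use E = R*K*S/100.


Formula: E = R * K * S / 100  (simplified USLE)
R * K = 1526 * 0.082 = 125.132
E = 125.132 * 22.1 / 100 = 27.65 t/ha

27.65


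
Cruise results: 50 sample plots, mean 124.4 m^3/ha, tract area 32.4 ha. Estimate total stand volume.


Formula: Total Volume = Mean Volume per ha * Total Area
Total Volume = 124.4 m^3/ha * 32.4 ha
Total Volume = 4031 m^3

4031


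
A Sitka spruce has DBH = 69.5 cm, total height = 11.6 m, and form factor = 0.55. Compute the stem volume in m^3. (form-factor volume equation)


Formula: V = pi * (DBH/200)^2 * H * ff
Radius = DBH/200 = 69.5/200 = 0.3475 m
Radius^2 = 0.3475^2 = 0.12075625 m^2
V = pi * 0.12075625 * 11.6 * 0.55
V = 2.42 m^3

2.42


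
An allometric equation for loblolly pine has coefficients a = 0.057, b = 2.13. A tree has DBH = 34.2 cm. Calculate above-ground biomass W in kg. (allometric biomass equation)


Formula: W = a * DBH^b  (allometric power law)
DBH^b = 34.2^2.13 = 1851.2949
W = 0.057 * 1851.2949 = 105.5 kg

105.5


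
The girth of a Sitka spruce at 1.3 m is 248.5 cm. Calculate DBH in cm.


Formula: DBH = C / pi
DBH = 248.5 / pi
pi = 3.14159...
DBH = 79.1 cm

79.1


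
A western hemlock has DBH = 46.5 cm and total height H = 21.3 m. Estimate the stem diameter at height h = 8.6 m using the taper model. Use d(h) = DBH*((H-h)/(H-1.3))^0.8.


Taper: d(h) = DBH * ((H - h) / (H - 1.3))^0.8
Numerator = H - h = 21.3 - 8.6 = 12.7 m
Denominator = H - 1.3 = 21.3 - 1.3 = 20.0 m
Ratio = 12.7 / 20.0 = 0.635
d = 46.5 * 0.635^0.8 = 32.3 cm

32.3


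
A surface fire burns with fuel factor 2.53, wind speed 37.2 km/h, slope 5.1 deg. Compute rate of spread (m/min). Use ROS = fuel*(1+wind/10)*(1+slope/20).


Formula: ROS = fuel * (1 + wind/10) * (1 + slope/20)
Wind factor = 1 + 37.2/10 = 4.72
Slope factor = 1 + 5.1/20 = 1.255
ROS = 2.53 * 4.72 * 1.255 = 14.99 m/min

14.99


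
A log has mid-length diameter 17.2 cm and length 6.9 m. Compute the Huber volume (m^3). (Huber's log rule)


Huber: V = Am * L,  Am = pi*(Dm/200)^2
Am = pi*(17.2/200)^2 = 0.023235 m^2
V = 0.023235*6.9 = 0.1603 m^3

0.1603


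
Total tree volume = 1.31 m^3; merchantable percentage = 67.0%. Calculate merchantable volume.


Formula: MV = V_total * (merchantable_pct / 100)
Merchantable fraction = 67.0% / 100 = 0.67
MV = 1.31 m^3 * 0.67 = 0.878 m^3

0.878


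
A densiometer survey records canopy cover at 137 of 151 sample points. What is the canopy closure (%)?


Formula: Canopy closure = covered points / total points * 100
Closure = 137 / 151 * 100
Closure = 0.9073 * 100 = 90.7%

90.7


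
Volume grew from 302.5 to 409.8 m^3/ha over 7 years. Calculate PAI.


Formula: PAI = (V_T2 - V_T1) / (T2 - T1)
Volume increment = 409.8 - 302.5 = 107.3 m^3/ha
PAI = 107.3 / 7 = 15.33 m^3/ha/year

15.33


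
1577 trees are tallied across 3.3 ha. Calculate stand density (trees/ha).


Formula: Stand Density = N_trees / Area_ha
Density = 1577 trees / 3.3 ha
Density = 478 trees/ha

478


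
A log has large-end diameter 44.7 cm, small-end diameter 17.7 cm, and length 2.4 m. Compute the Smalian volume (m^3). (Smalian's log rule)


Smalian: V = (A1 + A2)/2 * L,  A = pi*(D/200)^2
A1 = pi*(44.7/200)^2 = 0.15693 m^2
A2 = pi*(17.7/200)^2 = 0.024606 m^2
V = (0.15693+0.024606)/2*2.4 = 0.2178 m^3

0.2178


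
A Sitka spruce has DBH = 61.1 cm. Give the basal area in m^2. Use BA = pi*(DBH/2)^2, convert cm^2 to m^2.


Formula: BA = pi * (DBH/2)^2 / 10000  (cm^2 to m^2)
Radius = DBH/2 = 61.1/2 = 30.55 cm
BA = pi * 30.55^2 / 10000
   = 2932.0563 cm^2 / 10000
   = 0.2932 m^2

0.2932


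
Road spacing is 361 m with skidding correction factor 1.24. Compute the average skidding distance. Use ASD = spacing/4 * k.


Formula: ASD = (spacing / 4) * correction
Uncorrected distance = spacing / 4 = 361 / 4 = 90.25 m
ASD = 90.25 * 1.24 = 112 m

112


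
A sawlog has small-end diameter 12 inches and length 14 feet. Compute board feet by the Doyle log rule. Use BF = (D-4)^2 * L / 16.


Doyle: BF = (D - 4)^2 * L / 16
Adjusted diameter = 12 - 4 = 8 in
(D-4)^2 = 8^2 = 64
BF = 64 * 14 / 16 = 56 BF

56


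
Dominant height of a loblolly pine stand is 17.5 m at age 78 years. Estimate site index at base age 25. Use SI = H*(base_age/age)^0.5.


Formula: SI = H_dom * (base_age / age)^0.5
Age ratio = 25 / 78 = 0.32051
sqrt(age_ratio) = 0.56614
SI = 17.5 * 0.56614 = 9.9 m

9.9


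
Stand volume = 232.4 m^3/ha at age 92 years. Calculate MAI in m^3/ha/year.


Formula: MAI = Total Volume / Stand Age
MAI = 232.4 m^3/ha / 92 years
MAI = 2.53 m^3/ha/year

2.53


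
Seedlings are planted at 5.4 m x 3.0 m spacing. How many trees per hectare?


Formula: TPH = 10000 m^2/ha / (spacing_x * spacing_y)
Area per tree = 5.4 m * 3.0 m = 16.2 m^2
TPH = 10000 / 16.2 = 617 trees/ha

617


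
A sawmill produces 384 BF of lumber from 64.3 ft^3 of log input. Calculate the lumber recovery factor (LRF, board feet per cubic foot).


Formula: LRF = Lumber Output (BF) / Log Input (ft^3)
LRF = 384 BF / 64.3 ft^3
LRF = 5.97 BF/ft^3

5.97


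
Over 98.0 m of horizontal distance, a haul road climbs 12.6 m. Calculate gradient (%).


Formula: Gradient = rise / run * 100
Gradient = 12.6 / 98.0 * 100 = 12.9%

12.9


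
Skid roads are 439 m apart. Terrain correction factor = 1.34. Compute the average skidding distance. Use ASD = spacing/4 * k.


Formula: ASD = (spacing / 4) * correction
Uncorrected distance = spacing / 4 = 439 / 4 = 109.75 m
ASD = 109.75 * 1.34 = 147 m

147


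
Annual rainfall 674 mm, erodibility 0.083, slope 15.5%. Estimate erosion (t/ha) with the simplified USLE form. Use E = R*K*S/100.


Formula: E = R * K * S / 100  (simplified USLE)
R * K = 674 * 0.083 = 55.942
E = 55.942 * 15.5 / 100 = 8.67 t/ha

8.67


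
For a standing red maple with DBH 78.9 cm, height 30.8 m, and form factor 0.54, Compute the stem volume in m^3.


Formula: V = pi * (DBH/200)^2 * H * ff
Radius = DBH/200 = 78.9/200 = 0.3945 m
Radius^2 = 0.3945^2 = 0.15563025 m^2
V = pi * 0.15563025 * 30.8 * 0.54
V = 8.132 m^3

8.132


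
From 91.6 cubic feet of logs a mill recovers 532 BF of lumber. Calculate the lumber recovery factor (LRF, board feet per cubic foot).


Formula: LRF = Lumber Output (BF) / Log Input (ft^3)
LRF = 532 BF / 91.6 ft^3
LRF = 5.81 BF/ft^3

5.81


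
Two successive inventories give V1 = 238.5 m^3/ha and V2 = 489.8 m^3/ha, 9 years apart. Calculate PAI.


Formula: PAI = (V_T2 - V_T1) / (T2 - T1)
Volume increment = 489.8 - 238.5 = 251.3 m^3/ha
PAI = 251.3 / 9 = 27.92 m^3/ha/year

27.92


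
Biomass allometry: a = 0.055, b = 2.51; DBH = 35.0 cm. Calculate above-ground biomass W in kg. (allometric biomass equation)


Formula: W = a * DBH^b  (allometric power law)
DBH^b = 35.0^2.51 = 7509.496
W = 0.055 * 7509.496 = 413.0 kg

413.0


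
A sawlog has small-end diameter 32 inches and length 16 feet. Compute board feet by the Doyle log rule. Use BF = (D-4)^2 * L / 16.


Doyle: BF = (D - 4)^2 * L / 16
Adjusted diameter = 32 - 4 = 28 in
(D-4)^2 = 28^2 = 784
BF = 784 * 16 / 16 = 784 BF

784


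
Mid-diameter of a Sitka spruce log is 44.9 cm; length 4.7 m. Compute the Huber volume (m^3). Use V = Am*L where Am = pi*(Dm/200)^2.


Huber: V = Am * L,  Am = pi*(Dm/200)^2
Am = pi*(44.9/200)^2 = 0.158337 m^2
V = 0.158337*4.7 = 0.7442 m^3

0.7442


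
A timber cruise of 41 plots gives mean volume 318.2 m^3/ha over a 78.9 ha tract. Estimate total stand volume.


Formula: Total Volume = Mean Volume per ha * Total Area
Total Volume = 318.2 m^3/ha * 78.9 ha
Total Volume = 25106 m^3

25106


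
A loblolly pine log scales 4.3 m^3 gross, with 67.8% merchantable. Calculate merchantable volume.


Formula: MV = V_total * (merchantable_pct / 100)
Merchantable fraction = 67.8% / 100 = 0.678
MV = 4.3 m^3 * 0.678 = 2.915 m^3

2.915


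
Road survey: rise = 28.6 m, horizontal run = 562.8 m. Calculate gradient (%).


Formula: Gradient = rise / run * 100
Gradient = 28.6 / 562.8 * 100 = 5.1%

5.1


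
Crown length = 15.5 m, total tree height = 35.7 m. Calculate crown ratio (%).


Formula: Crown Ratio = (Crown Length / Total Height) * 100
CR = (15.5 m / 35.7 m) * 100
CR = 0.4342 * 100 = 43.4%

43.4


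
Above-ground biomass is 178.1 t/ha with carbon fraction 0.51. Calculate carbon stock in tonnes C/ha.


Formula: Carbon Stock = Biomass * Carbon Fraction
C = 178.1 t/ha * 0.51
C = 90.8 t C/ha

90.8


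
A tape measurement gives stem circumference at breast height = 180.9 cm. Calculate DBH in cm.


Formula: DBH = C / pi
DBH = 180.9 / pi
pi = 3.14159...
DBH = 57.6 cm

57.6


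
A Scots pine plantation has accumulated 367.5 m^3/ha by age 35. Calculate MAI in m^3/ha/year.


Formula: MAI = Total Volume / Stand Age
MAI = 367.5 m^3/ha / 35 years
MAI = 10.5 m^3/ha/year

10.5


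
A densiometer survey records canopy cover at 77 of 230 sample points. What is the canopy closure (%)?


Formula: Canopy closure = covered points / total points * 100
Closure = 77 / 230 * 100
Closure = 0.3348 * 100 = 33.5%

33.5


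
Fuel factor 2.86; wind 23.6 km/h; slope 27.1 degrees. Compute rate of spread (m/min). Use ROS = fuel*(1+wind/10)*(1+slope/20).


Formula: ROS = fuel * (1 + wind/10) * (1 + slope/20)
Wind factor = 1 + 23.6/10 = 3.36
Slope factor = 1 + 27.1/20 = 2.355
ROS = 2.86 * 3.36 * 2.355 = 22.63 m/min

22.63


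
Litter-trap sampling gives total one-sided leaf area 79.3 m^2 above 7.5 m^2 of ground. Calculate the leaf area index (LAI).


Formula: LAI = total leaf area / ground area  (dimensionless)
LAI = 79.3 m^2 / 7.5 m^2
LAI = 10.57

10.57


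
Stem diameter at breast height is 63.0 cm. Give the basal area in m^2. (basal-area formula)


Formula: BA = pi * (DBH/2)^2 / 10000  (cm^2 to m^2)
Radius = DBH/2 = 63.0/2 = 31.5 cm
BA = pi * 31.5^2 / 10000
   = 3117.2453 cm^2 / 10000
   = 0.3117 m^2

0.3117


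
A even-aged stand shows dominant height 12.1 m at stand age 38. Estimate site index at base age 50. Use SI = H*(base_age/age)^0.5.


Formula: SI = H_dom * (base_age / age)^0.5
Age ratio = 50 / 38 = 1.31579
sqrt(age_ratio) = 1.14708
SI = 12.1 * 1.14708 = 13.9 m

13.9


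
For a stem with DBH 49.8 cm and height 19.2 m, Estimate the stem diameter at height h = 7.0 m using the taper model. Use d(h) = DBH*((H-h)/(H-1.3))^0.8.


Taper: d(h) = DBH * ((H - h) / (H - 1.3))^0.8
Numerator = H - h = 19.2 - 7.0 = 12.2 m
Denominator = H - 1.3 = 19.2 - 1.3 = 17.9 m
Ratio = 12.2 / 17.9 = 0.68156
d = 49.8 * 0.68156^0.8 = 36.6 cm

36.6


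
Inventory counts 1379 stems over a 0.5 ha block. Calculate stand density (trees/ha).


Formula: Stand Density = N_trees / Area_ha
Density = 1379 trees / 0.5 ha
Density = 2758 trees/ha

2758


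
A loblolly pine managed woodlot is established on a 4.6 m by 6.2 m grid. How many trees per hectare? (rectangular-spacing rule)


Formula: TPH = 10000 m^2/ha / (spacing_x * spacing_y)
Area per tree = 4.6 m * 6.2 m = 28.52 m^2
TPH = 10000 / 28.52 = 351 trees/ha

351


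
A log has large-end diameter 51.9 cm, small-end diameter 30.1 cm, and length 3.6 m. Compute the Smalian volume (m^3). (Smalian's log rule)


Smalian: V = (A1 + A2)/2 * L,  A = pi*(D/200)^2
A1 = pi*(51.9/200)^2 = 0.211556 m^2
A2 = pi*(30.1/200)^2 = 0.071158 m^2
V = (0.211556+0.071158)/2*3.6 = 0.5089 m^3

0.5089


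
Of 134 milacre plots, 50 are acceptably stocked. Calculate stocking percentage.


Formula: Stocking % = stocked plots / total plots * 100
Stocking = 50 / 134 * 100
Stocking = 0.3731 * 100 = 37.3%

37.3


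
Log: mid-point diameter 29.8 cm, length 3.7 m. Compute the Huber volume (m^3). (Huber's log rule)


Huber: V = Am * L,  Am = pi*(Dm/200)^2
Am = pi*(29.8/200)^2 = 0.069746 m^2
V = 0.069746*3.7 = 0.2581 m^3

0.2581


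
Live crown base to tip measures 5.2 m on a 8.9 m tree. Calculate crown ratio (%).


Formula: Crown Ratio = (Crown Length / Total Height) * 100
CR = (5.2 m / 8.9 m) * 100
CR = 0.5843 * 100 = 58.4%

58.4


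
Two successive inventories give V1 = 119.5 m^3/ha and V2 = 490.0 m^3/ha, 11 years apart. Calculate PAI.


Formula: PAI = (V_T2 - V_T1) / (T2 - T1)
Volume increment = 490.0 - 119.5 = 370.5 m^3/ha
PAI = 370.5 / 11 = 33.68 m^3/ha/year

33.68


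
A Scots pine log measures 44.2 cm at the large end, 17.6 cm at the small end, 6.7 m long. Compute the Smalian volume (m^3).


Smalian: V = (A1 + A2)/2 * L,  A = pi*(D/200)^2
A1 = pi*(44.2/200)^2 = 0.153439 m^2
A2 = pi*(17.6/200)^2 = 0.024328 m^2
V = (0.153439+0.024328)/2*6.7 = 0.5955 m^3

0.5955


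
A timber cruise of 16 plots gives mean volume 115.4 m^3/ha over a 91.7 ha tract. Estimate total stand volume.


Formula: Total Volume = Mean Volume per ha * Total Area
Total Volume = 115.4 m^3/ha * 91.7 ha
Total Volume = 10582 m^3

10582


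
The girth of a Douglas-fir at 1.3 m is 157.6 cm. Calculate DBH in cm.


Formula: DBH = C / pi
DBH = 157.6 / pi
pi = 3.14159...
DBH = 50.2 cm

50.2


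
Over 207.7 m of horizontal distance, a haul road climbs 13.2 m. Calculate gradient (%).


Formula: Gradient = rise / run * 100
Gradient = 13.2 / 207.7 * 100 = 6.4%

6.4


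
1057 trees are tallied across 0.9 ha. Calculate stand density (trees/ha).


Formula: Stand Density = N_trees / Area_ha
Density = 1057 trees / 0.9 ha
Density = 1174 trees/ha

1174


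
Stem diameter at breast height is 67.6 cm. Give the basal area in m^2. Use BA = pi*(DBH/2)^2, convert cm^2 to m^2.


Formula: BA = pi * (DBH/2)^2 / 10000  (cm^2 to m^2)
Radius = DBH/2 = 67.6/2 = 33.8 cm
BA = pi * 33.8^2 / 10000
   = 3589.0811 cm^2 / 10000
   = 0.3589 m^2

0.3589


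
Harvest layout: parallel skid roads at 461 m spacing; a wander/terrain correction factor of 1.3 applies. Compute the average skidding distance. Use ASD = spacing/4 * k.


Formula: ASD = (spacing / 4) * correction
Uncorrected distance = spacing / 4 = 461 / 4 = 115.25 m
ASD = 115.25 * 1.3 = 150 m

150


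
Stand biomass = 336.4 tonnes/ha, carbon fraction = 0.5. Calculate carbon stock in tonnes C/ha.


Formula: Carbon Stock = Biomass * Carbon Fraction
C = 336.4 t/ha * 0.5
C = 168.2 t C/ha

168.2


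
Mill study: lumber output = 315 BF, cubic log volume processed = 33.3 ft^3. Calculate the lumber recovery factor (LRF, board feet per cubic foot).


Formula: LRF = Lumber Output (BF) / Log Input (ft^3)
LRF = 315 BF / 33.3 ft^3
LRF = 9.46 BF/ft^3

9.46


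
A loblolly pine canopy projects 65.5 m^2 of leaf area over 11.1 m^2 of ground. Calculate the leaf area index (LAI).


Formula: LAI = total leaf area / ground area  (dimensionless)
LAI = 65.5 m^2 / 11.1 m^2
LAI = 5.9

5.9


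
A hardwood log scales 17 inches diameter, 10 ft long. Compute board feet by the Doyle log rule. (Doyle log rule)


Doyle: BF = (D - 4)^2 * L / 16
Adjusted diameter = 17 - 4 = 13 in
(D-4)^2 = 13^2 = 169
BF = 169 * 10 / 16 = 106 BF

106


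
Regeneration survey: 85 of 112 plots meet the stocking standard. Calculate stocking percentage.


Formula: Stocking % = stocked plots / total plots * 100
Stocking = 85 / 112 * 100
Stocking = 0.7589 * 100 = 75.9%

75.9


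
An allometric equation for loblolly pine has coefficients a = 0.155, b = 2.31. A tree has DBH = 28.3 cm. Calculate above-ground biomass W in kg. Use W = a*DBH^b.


Formula: W = a * DBH^b  (allometric power law)
DBH^b = 28.3^2.31 = 2257.4943
W = 0.155 * 2257.4943 = 349.9 kg

349.9


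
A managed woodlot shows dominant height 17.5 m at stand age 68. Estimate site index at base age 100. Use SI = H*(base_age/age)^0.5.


Formula: SI = H_dom * (base_age / age)^0.5
Age ratio = 100 / 68 = 1.47059
sqrt(age_ratio) = 1.21268
SI = 17.5 * 1.21268 = 21.2 m

21.2
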